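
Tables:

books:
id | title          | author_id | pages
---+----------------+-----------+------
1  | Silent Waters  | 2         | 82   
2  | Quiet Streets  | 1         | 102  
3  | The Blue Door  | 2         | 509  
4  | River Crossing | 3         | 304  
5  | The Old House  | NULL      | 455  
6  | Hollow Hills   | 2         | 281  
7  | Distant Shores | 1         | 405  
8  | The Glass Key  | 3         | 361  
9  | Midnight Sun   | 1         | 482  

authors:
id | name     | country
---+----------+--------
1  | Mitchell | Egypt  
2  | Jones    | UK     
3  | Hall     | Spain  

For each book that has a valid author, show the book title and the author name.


INNER JOIN keeps only books rows whose author_id matches an id in authors. Walk through each book:
  - book 1 (Silent Waters): author_id=2 -> matches Jones
  - book 2 (Quiet Streets): author_id=1 -> matches Mitchell
  - book 3 (The Blue Door): author_id=2 -> matches Jones
  - book 4 (River Crossing): author_id=3 -> matches Hall
  - book 5 (The Old House): author_id=NULL, no match -> dropped
  - book 6 (Hollow Hills): author_id=2 -> matches Jones
  - book 7 (Distant Shores): author_id=1 -> matches Mitchell
  - book 8 (The Glass Key): author_id=3 -> matches Hall
  - book 9 (Midnight Sun): author_id=1 -> matches Mitchell
So 1 of 9 rows is dropped.

SQL:
SELECT a.title, b.name AS author
FROM books a
INNER JOIN authors b ON a.author_id = b.id

Result:
title          | author  
---------------+---------
Silent Waters  | Jones   
Quiet Streets  | Mitchell
The Blue Door  | Jones   
River Crossing | Hall    
Hollow Hills   | Jones   
Distant Shores | Mitchell
The Glass Key  | Hall    
Midnight Sun   | Mitchell


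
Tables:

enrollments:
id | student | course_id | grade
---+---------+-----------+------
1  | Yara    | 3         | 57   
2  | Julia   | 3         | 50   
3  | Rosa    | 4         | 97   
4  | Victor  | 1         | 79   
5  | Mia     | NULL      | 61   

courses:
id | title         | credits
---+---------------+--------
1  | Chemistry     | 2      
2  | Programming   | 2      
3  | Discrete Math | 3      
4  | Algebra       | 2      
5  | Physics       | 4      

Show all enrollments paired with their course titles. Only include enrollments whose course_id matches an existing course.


INNER JOIN keeps only enrollments rows whose course_id matches an id in courses. Walk through each enrollment:
  - enrollment 1 (Yara): course_id=3 -> matches Discrete Math
  - enrollment 2 (Julia): course_id=3 -> matches Discrete Math
  - enrollment 3 (Rosa): course_id=4 -> matches Algebra
  - enrollment 4 (Victor): course_id=1 -> matches Chemistry
  - enrollment 5 (Mia): course_id=NULL, no match -> dropped
So 1 of 5 rows is dropped.

SQL:
SELECT a.student, b.title AS course
FROM enrollments a
INNER JOIN courses b ON a.course_id = b.id

Result:
student | course       
--------+--------------
Yara    | Discrete Math
Julia   | Discrete Math
Rosa    | Algebra      
Victor  | Chemistry    


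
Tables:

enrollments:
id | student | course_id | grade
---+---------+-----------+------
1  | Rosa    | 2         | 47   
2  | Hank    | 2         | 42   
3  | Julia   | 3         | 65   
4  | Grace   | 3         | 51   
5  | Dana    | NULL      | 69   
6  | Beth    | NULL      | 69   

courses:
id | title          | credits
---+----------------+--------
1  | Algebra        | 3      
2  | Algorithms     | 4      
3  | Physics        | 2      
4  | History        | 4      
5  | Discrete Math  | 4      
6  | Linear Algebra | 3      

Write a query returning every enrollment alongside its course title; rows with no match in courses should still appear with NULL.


LEFT JOIN keeps every row from enrollments (the left table); where course_id has no match in courses, the course columns become NULL. Walk through each enrollment:
  - enrollment 1 (Rosa): course_id=2 -> matches Algorithms
  - enrollment 2 (Hank): course_id=2 -> matches Algorithms
  - enrollment 3 (Julia): course_id=3 -> matches Physics
  - enrollment 4 (Grace): course_id=3 -> matches Physics
  - enrollment 5 (Dana): course_id=NULL, no match -> kept with NULL
  - enrollment 6 (Beth): course_id=NULL, no match -> kept with NULL
All 6 rows appear; 2 have NULL course.

SQL:
SELECT a.student, b.title AS course
FROM enrollments a
LEFT JOIN courses b ON a.course_id = b.id

Result:
student | course    
--------+-----------
Rosa    | Algorithms
Hank    | Algorithms
Julia   | Physics   
Grace   | Physics   
Dana    | NULL      
Beth    | NULL      


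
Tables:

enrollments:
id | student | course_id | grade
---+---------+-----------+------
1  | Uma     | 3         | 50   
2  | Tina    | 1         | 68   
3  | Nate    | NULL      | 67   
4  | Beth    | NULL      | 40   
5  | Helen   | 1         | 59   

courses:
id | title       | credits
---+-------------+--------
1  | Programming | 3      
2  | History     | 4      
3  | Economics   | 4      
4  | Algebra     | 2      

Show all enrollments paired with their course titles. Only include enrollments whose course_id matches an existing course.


INNER JOIN keeps only enrollments rows whose course_id matches an id in courses. Walk through each enrollment:
  - enrollment 1 (Uma): course_id=3 -> matches Economics
  - enrollment 2 (Tina): course_id=1 -> matches Programming
  - enrollment 3 (Nate): course_id=NULL, no match -> dropped
  - enrollment 4 (Beth): course_id=NULL, no match -> dropped
  - enrollment 5 (Helen): course_id=1 -> matches Programming
So 2 of 5 rows are dropped.

SQL:
SELECT a.student, b.title AS course
FROM enrollments a
INNER JOIN courses b ON a.course_id = b.id

Result:
student | course     
--------+------------
Uma     | Economics  
Tina    | Programming
Helen   | Programming


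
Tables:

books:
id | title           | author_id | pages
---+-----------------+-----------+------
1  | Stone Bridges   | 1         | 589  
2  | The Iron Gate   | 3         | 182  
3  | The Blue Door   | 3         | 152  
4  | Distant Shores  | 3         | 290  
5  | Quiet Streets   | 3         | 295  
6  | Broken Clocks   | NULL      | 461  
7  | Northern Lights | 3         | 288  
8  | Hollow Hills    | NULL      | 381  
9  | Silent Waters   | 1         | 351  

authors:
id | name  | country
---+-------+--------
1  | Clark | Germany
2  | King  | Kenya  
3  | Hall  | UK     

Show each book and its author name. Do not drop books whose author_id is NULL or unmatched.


LEFT JOIN keeps every row from books (the left table); where author_id has no match in authors, the author columns become NULL. Walk through each book:
  - book 1 (Stone Bridges): author_id=1 -> matches Clark
  - book 2 (The Iron Gate): author_id=3 -> matches Hall
  - book 3 (The Blue Door): author_id=3 -> matches Hall
  - book 4 (Distant Shores): author_id=3 -> matches Hall
  - book 5 (Quiet Streets): author_id=3 -> matches Hall
  - book 6 (Broken Clocks): author_id=NULL, no match -> kept with NULL
  - book 7 (Northern Lights): author_id=3 -> matches Hall
  - book 8 (Hollow Hills): author_id=NULL, no match -> kept with NULL
  - book 9 (Silent Waters): author_id=1 -> matches Clark
All 9 rows appear; 2 have NULL author.

SQL:
SELECT a.title, b.name AS author
FROM books a
LEFT JOIN authors b ON a.author_id = b.id

Result:
title           | author
----------------+-------
Stone Bridges   | Clark 
The Iron Gate   | Hall  
The Blue Door   | Hall  
Distant Shores  | Hall  
Quiet Streets   | Hall  
Broken Clocks   | NULL  
Northern Lights | Hall  
Hollow Hills    | NULL  
Silent Waters   | Clark 


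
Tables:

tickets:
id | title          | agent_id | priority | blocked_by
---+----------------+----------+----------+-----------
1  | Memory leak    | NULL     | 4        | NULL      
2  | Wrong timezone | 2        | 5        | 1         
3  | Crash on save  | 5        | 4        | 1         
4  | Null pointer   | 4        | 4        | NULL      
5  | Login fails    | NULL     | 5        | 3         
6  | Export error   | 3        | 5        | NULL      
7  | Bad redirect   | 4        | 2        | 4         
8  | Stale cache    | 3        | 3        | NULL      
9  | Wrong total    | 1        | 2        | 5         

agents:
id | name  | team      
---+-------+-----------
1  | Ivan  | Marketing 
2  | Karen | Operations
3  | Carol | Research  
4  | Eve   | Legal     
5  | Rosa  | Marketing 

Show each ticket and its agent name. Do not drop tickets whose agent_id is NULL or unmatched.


LEFT JOIN keeps every row from tickets (the left table); where agent_id has no match in agents, the agent columns become NULL. Walk through each ticket:
  - ticket 1 (Memory leak): agent_id=NULL, no match -> kept with NULL
  - ticket 2 (Wrong timezone): agent_id=2 -> matches Karen
  - ticket 3 (Crash on save): agent_id=5 -> matches Rosa
  - ticket 4 (Null pointer): agent_id=4 -> matches Eve
  - ticket 5 (Login fails): agent_id=NULL, no match -> kept with NULL
  - ticket 6 (Export error): agent_id=3 -> matches Carol
  - ticket 7 (Bad redirect): agent_id=4 -> matches Eve
  - ticket 8 (Stale cache): agent_id=3 -> matches Carol
  - ticket 9 (Wrong total): agent_id=1 -> matches Ivan
All 9 rows appear; 2 have NULL agent.

SQL:
SELECT a.title, b.name AS agent
FROM tickets a
LEFT JOIN agents b ON a.agent_id = b.id

Result:
title          | agent
---------------+------
Memory leak    | NULL 
Wrong timezone | Karen
Crash on save  | Rosa 
Null pointer   | Eve  
Login fails    | NULL 
Export error   | Carol
Bad redirect   | Eve  
Stale cache    | Carol
Wrong total    | Ivan 


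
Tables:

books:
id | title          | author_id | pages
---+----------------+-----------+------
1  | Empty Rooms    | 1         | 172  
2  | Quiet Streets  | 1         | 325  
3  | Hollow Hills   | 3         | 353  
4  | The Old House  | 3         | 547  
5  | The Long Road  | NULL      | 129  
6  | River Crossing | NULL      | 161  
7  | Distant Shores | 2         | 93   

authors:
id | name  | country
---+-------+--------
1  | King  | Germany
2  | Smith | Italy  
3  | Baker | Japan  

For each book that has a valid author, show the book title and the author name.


INNER JOIN keeps only books rows whose author_id matches an id in authors. Walk through each book:
  - book 1 (Empty Rooms): author_id=1 -> matches King
  - book 2 (Quiet Streets): author_id=1 -> matches King
  - book 3 (Hollow Hills): author_id=3 -> matches Baker
  - book 4 (The Old House): author_id=3 -> matches Baker
  - book 5 (The Long Road): author_id=NULL, no match -> dropped
  - book 6 (River Crossing): author_id=NULL, no match -> dropped
  - book 7 (Distant Shores): author_id=2 -> matches Smith
So 2 of 7 rows are dropped.

SQL:
SELECT a.title, b.name AS author
FROM books a
INNER JOIN authors b ON a.author_id = b.id

Result:
title          | author
---------------+-------
Empty Rooms    | King  
Quiet Streets  | King  
Hollow Hills   | Baker 
The Old House  | Baker 
Distant Shores | Smith 


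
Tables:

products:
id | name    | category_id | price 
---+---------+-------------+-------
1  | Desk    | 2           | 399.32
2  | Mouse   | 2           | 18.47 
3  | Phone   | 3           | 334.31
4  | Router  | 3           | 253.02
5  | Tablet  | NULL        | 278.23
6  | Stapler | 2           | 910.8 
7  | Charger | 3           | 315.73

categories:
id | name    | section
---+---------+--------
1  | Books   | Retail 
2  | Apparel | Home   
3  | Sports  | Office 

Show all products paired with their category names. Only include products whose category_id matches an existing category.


INNER JOIN keeps only products rows whose category_id matches an id in categories. Walk through each product:
  - product 1 (Desk): category_id=2 -> matches Apparel
  - product 2 (Mouse): category_id=2 -> matches Apparel
  - product 3 (Phone): category_id=3 -> matches Sports
  - product 4 (Router): category_id=3 -> matches Sports
  - product 5 (Tablet): category_id=NULL, no match -> dropped
  - product 6 (Stapler): category_id=2 -> matches Apparel
  - product 7 (Charger): category_id=3 -> matches Sports
So 1 of 7 rows is dropped.

SQL:
SELECT a.name, b.name AS category
FROM products a
INNER JOIN categories b ON a.category_id = b.id

Result:
name    | category
--------+---------
Desk    | Apparel 
Mouse   | Apparel 
Phone   | Sports  
Router  | Sports  
Stapler | Apparel 
Charger | Sports  


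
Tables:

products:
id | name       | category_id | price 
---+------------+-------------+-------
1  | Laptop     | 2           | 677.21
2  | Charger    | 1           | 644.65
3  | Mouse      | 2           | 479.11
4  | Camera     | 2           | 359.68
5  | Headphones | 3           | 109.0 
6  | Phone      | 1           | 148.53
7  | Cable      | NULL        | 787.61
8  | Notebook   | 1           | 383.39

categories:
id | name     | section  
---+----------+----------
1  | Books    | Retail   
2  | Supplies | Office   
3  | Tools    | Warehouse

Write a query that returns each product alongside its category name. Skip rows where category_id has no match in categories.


INNER JOIN keeps only products rows whose category_id matches an id in categories. Walk through each product:
  - product 1 (Laptop): category_id=2 -> matches Supplies
  - product 2 (Charger): category_id=1 -> matches Books
  - product 3 (Mouse): category_id=2 -> matches Supplies
  - product 4 (Camera): category_id=2 -> matches Supplies
  - product 5 (Headphones): category_id=3 -> matches Tools
  - product 6 (Phone): category_id=1 -> matches Books
  - product 7 (Cable): category_id=NULL, no match -> dropped
  - product 8 (Notebook): category_id=1 -> matches Books
So 1 of 8 rows is dropped.

SQL:
SELECT a.name, b.name AS category
FROM products a
INNER JOIN categories b ON a.category_id = b.id

Result:
name       | category
-----------+---------
Laptop     | Supplies
Charger    | Books   
Mouse      | Supplies
Camera     | Supplies
Headphones | Tools   
Phone      | Books   
Notebook   | Books   


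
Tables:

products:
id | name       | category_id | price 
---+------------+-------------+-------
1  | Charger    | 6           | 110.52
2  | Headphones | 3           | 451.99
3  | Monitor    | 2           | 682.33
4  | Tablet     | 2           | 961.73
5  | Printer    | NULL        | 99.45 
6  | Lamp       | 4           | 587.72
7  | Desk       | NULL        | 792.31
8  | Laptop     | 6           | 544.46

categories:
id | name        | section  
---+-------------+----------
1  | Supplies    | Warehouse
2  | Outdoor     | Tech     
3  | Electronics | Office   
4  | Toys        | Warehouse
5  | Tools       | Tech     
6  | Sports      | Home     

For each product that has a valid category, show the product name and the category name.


INNER JOIN keeps only products rows whose category_id matches an id in categories. Walk through each product:
  - product 1 (Charger): category_id=6 -> matches Sports
  - product 2 (Headphones): category_id=3 -> matches Electronics
  - product 3 (Monitor): category_id=2 -> matches Outdoor
  - product 4 (Tablet): category_id=2 -> matches Outdoor
  - product 5 (Printer): category_id=NULL, no match -> dropped
  - product 6 (Lamp): category_id=4 -> matches Toys
  - product 7 (Desk): category_id=NULL, no match -> dropped
  - product 8 (Laptop): category_id=6 -> matches Sports
So 2 of 8 rows are dropped.

SQL:
SELECT a.name, b.name AS category
FROM products a
INNER JOIN categories b ON a.category_id = b.id

Result:
name       | category   
-----------+------------
Charger    | Sports     
Headphones | Electronics
Monitor    | Outdoor    
Tablet     | Outdoor    
Lamp       | Toys       
Laptop     | Sports     


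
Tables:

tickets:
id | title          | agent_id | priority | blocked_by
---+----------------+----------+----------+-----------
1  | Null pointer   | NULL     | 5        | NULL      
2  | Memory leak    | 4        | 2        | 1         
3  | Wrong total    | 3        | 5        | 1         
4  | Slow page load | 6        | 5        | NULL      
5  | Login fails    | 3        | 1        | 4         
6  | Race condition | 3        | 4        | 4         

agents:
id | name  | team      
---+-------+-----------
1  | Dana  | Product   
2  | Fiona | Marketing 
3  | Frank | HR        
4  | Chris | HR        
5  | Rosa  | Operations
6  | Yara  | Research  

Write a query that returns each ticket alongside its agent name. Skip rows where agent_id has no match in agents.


INNER JOIN keeps only tickets rows whose agent_id matches an id in agents. Walk through each ticket:
  - ticket 1 (Null pointer): agent_id=NULL, no match -> dropped
  - ticket 2 (Memory leak): agent_id=4 -> matches Chris
  - ticket 3 (Wrong total): agent_id=3 -> matches Frank
  - ticket 4 (Slow page load): agent_id=6 -> matches Yara
  - ticket 5 (Login fails): agent_id=3 -> matches Frank
  - ticket 6 (Race condition): agent_id=3 -> matches Frank
So 1 of 6 rows is dropped.

SQL:
SELECT a.title, b.name AS agent
FROM tickets a
INNER JOIN agents b ON a.agent_id = b.id

Result:
title          | agent
---------------+------
Memory leak    | Chris
Wrong total    | Frank
Slow page load | Yara 
Login fails    | Frank
Race condition | Frank


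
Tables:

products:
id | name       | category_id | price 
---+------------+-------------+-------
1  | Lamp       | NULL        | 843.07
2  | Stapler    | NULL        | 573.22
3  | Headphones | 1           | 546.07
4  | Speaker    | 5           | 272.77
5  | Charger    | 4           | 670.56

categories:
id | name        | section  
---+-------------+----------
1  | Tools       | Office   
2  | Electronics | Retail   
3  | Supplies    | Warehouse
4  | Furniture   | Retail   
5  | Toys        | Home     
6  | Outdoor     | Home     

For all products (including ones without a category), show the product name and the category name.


LEFT JOIN keeps every row from products (the left table); where category_id has no match in categories, the category columns become NULL. Walk through each product:
  - product 1 (Lamp): category_id=NULL, no match -> kept with NULL
  - product 2 (Stapler): category_id=NULL, no match -> kept with NULL
  - product 3 (Headphones): category_id=1 -> matches Tools
  - product 4 (Speaker): category_id=5 -> matches Toys
  - product 5 (Charger): category_id=4 -> matches Furniture
All 5 rows appear; 2 have NULL category.

SQL:
SELECT a.name, b.name AS category
FROM products a
LEFT JOIN categories b ON a.category_id = b.id

Result:
name       | category 
-----------+----------
Lamp       | NULL     
Stapler    | NULL     
Headphones | Tools    
Speaker    | Toys     
Charger    | Furniture


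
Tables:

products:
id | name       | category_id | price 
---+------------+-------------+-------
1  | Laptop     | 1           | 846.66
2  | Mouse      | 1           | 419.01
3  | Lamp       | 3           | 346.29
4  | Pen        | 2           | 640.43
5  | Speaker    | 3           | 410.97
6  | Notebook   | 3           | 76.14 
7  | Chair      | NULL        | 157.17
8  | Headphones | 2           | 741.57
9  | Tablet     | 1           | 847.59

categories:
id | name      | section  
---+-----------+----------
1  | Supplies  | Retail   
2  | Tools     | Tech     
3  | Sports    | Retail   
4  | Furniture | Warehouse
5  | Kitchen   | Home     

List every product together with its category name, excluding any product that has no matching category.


INNER JOIN keeps only products rows whose category_id matches an id in categories. Walk through each product:
  - product 1 (Laptop): category_id=1 -> matches Supplies
  - product 2 (Mouse): category_id=1 -> matches Supplies
  - product 3 (Lamp): category_id=3 -> matches Sports
  - product 4 (Pen): category_id=2 -> matches Tools
  - product 5 (Speaker): category_id=3 -> matches Sports
  - product 6 (Notebook): category_id=3 -> matches Sports
  - product 7 (Chair): category_id=NULL, no match -> dropped
  - product 8 (Headphones): category_id=2 -> matches Tools
  - product 9 (Tablet): category_id=1 -> matches Supplies
So 1 of 9 rows is dropped.

SQL:
SELECT a.name, b.name AS category
FROM products a
INNER JOIN categories b ON a.category_id = b.id

Result:
name       | category
-----------+---------
Laptop     | Supplies
Mouse      | Supplies
Lamp       | Sports  
Pen        | Tools   
Speaker    | Sports  
Notebook   | Sports  
Headphones | Tools   
Tablet     | Supplies


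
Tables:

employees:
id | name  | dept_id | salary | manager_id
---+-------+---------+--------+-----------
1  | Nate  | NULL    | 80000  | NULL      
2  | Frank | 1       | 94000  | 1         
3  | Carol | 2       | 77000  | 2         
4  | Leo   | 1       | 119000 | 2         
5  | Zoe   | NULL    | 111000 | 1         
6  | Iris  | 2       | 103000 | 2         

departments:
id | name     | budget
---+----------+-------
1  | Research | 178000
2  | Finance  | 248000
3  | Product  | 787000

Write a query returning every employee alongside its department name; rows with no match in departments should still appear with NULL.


LEFT JOIN keeps every row from employees (the left table); where dept_id has no match in departments, the department columns become NULL. Walk through each employee:
  - employee 1 (Nate): dept_id=NULL, no match -> kept with NULL
  - employee 2 (Frank): dept_id=1 -> matches Research
  - employee 3 (Carol): dept_id=2 -> matches Finance
  - employee 4 (Leo): dept_id=1 -> matches Research
  - employee 5 (Zoe): dept_id=NULL, no match -> kept with NULL
  - employee 6 (Iris): dept_id=2 -> matches Finance
All 6 rows appear; 2 have NULL department.

SQL:
SELECT a.name, b.name AS department
FROM employees a
LEFT JOIN departments b ON a.dept_id = b.id

Result:
name  | department
------+-----------
Nate  | NULL      
Frank | Research  
Carol | Finance   
Leo   | Research  
Zoe   | NULL      
Iris  | Finance   


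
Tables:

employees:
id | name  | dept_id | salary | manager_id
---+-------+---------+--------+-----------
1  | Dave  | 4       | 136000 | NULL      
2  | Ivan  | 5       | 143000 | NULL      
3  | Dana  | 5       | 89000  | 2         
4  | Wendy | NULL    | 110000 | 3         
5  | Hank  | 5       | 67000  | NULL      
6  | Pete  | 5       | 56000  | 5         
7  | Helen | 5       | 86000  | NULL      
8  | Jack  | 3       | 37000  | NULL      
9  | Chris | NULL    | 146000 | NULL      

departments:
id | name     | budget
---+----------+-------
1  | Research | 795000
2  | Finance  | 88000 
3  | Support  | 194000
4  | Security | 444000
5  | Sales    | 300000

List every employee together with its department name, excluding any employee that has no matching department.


INNER JOIN keeps only employees rows whose dept_id matches an id in departments. Walk through each employee:
  - employee 1 (Dave): dept_id=4 -> matches Security
  - employee 2 (Ivan): dept_id=5 -> matches Sales
  - employee 3 (Dana): dept_id=5 -> matches Sales
  - employee 4 (Wendy): dept_id=NULL, no match -> dropped
  - employee 5 (Hank): dept_id=5 -> matches Sales
  - employee 6 (Pete): dept_id=5 -> matches Sales
  - employee 7 (Helen): dept_id=5 -> matches Sales
  - employee 8 (Jack): dept_id=3 -> matches Support
  - employee 9 (Chris): dept_id=NULL, no match -> dropped
So 2 of 9 rows are dropped.

SQL:
SELECT a.name, b.name AS department
FROM employees a
INNER JOIN departments b ON a.dept_id = b.id

Result:
name  | department
------+-----------
Dave  | Security  
Ivan  | Sales     
Dana  | Sales     
Hank  | Sales     
Pete  | Sales     
Helen | Sales     
Jack  | Support   


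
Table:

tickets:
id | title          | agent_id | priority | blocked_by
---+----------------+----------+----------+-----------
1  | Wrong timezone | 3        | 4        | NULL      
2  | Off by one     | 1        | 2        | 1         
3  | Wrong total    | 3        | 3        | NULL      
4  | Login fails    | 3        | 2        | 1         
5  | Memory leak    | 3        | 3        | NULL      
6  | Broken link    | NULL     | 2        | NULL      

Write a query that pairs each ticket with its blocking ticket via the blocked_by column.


This is a self-join: tickets is joined to a second copy of itself, matching each row's blocked_by to another row's id. Use LEFT JOIN so rows with blocked_by=NULL are kept.
  - ticket 1 (Wrong timezone): blocked_by=NULL -> NULL
  - ticket 2 (Off by one): blocked_by=1 -> Wrong timezone
  - ticket 3 (Wrong total): blocked_by=NULL -> NULL
  - ticket 4 (Login fails): blocked_by=1 -> Wrong timezone
  - ticket 5 (Memory leak): blocked_by=NULL -> NULL
  - ticket 6 (Broken link): blocked_by=NULL -> NULL

SQL:
SELECT a.title AS item, b.title AS blocked_by
FROM tickets a
LEFT JOIN tickets b ON a.blocked_by = b.id

Result:
item           | blocked_by    
---------------+---------------
Wrong timezone | NULL          
Off by one     | Wrong timezone
Wrong total    | NULL          
Login fails    | Wrong timezone
Memory leak    | NULL          
Broken link    | NULL          


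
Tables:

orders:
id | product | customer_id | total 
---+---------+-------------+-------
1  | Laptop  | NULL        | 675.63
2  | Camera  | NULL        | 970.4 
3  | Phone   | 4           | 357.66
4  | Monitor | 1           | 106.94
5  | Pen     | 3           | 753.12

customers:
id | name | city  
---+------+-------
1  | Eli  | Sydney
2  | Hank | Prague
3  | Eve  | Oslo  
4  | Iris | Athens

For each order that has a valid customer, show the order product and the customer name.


INNER JOIN keeps only orders rows whose customer_id matches an id in customers. Walk through each order:
  - order 1 (Laptop): customer_id=NULL, no match -> dropped
  - order 2 (Camera): customer_id=NULL, no match -> dropped
  - order 3 (Phone): customer_id=4 -> matches Iris
  - order 4 (Monitor): customer_id=1 -> matches Eli
  - order 5 (Pen): customer_id=3 -> matches Eve
So 2 of 5 rows are dropped.

SQL:
SELECT a.product, b.name AS customer
FROM orders a
INNER JOIN customers b ON a.customer_id = b.id

Result:
product | customer
--------+---------
Phone   | Iris    
Monitor | Eli     
Pen     | Eve     


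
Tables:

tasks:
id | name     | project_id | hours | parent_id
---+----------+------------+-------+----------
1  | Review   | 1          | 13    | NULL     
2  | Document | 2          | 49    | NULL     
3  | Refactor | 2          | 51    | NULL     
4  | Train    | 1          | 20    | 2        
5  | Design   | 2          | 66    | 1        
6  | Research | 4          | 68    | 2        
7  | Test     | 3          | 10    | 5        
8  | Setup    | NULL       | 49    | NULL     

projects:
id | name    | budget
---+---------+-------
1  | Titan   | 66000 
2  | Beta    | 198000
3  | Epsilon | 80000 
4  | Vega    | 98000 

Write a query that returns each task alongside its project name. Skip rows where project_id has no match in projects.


INNER JOIN keeps only tasks rows whose project_id matches an id in projects. Walk through each task:
  - task 1 (Review): project_id=1 -> matches Titan
  - task 2 (Document): project_id=2 -> matches Beta
  - task 3 (Refactor): project_id=2 -> matches Beta
  - task 4 (Train): project_id=1 -> matches Titan
  - task 5 (Design): project_id=2 -> matches Beta
  - task 6 (Research): project_id=4 -> matches Vega
  - task 7 (Test): project_id=3 -> matches Epsilon
  - task 8 (Setup): project_id=NULL, no match -> dropped
So 1 of 8 rows is dropped.

SQL:
SELECT a.name, b.name AS project
FROM tasks a
INNER JOIN projects b ON a.project_id = b.id

Result:
name     | project
---------+--------
Review   | Titan  
Document | Beta   
Refactor | Beta   
Train    | Titan  
Design   | Beta   
Research | Vega   
Test     | Epsilon


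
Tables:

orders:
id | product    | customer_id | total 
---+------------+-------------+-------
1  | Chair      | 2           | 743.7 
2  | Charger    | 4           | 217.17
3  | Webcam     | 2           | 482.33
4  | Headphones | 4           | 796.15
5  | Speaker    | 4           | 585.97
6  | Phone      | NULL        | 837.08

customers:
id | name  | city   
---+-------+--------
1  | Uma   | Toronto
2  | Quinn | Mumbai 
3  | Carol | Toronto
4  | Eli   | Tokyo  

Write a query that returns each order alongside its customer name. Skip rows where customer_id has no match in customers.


INNER JOIN keeps only orders rows whose customer_id matches an id in customers. Walk through each order:
  - order 1 (Chair): customer_id=2 -> matches Quinn
  - order 2 (Charger): customer_id=4 -> matches Eli
  - order 3 (Webcam): customer_id=2 -> matches Quinn
  - order 4 (Headphones): customer_id=4 -> matches Eli
  - order 5 (Speaker): customer_id=4 -> matches Eli
  - order 6 (Phone): customer_id=NULL, no match -> dropped
So 1 of 6 rows is dropped.

SQL:
SELECT a.product, b.name AS customer
FROM orders a
INNER JOIN customers b ON a.customer_id = b.id

Result:
product    | customer
-----------+---------
Chair      | Quinn   
Charger    | Eli     
Webcam     | Quinn   
Headphones | Eli     
Speaker    | Eli     


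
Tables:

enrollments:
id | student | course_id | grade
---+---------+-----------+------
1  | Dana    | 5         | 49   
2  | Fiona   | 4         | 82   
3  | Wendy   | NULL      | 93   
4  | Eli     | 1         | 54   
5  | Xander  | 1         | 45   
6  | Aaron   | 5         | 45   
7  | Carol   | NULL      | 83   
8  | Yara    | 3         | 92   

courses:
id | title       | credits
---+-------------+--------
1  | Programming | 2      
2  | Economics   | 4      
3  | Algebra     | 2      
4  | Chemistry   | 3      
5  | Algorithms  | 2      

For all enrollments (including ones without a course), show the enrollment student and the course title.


LEFT JOIN keeps every row from enrollments (the left table); where course_id has no match in courses, the course columns become NULL. Walk through each enrollment:
  - enrollment 1 (Dana): course_id=5 -> matches Algorithms
  - enrollment 2 (Fiona): course_id=4 -> matches Chemistry
  - enrollment 3 (Wendy): course_id=NULL, no match -> kept with NULL
  - enrollment 4 (Eli): course_id=1 -> matches Programming
  - enrollment 5 (Xander): course_id=1 -> matches Programming
  - enrollment 6 (Aaron): course_id=5 -> matches Algorithms
  - enrollment 7 (Carol): course_id=NULL, no match -> kept with NULL
  - enrollment 8 (Yara): course_id=3 -> matches Algebra
All 8 rows appear; 2 have NULL course.

SQL:
SELECT a.student, b.title AS course
FROM enrollments a
LEFT JOIN courses b ON a.course_id = b.id

Result:
student | course     
--------+------------
Dana    | Algorithms 
Fiona   | Chemistry  
Wendy   | NULL       
Eli     | Programming
Xander  | Programming
Aaron   | Algorithms 
Carol   | NULL       
Yara    | Algebra    


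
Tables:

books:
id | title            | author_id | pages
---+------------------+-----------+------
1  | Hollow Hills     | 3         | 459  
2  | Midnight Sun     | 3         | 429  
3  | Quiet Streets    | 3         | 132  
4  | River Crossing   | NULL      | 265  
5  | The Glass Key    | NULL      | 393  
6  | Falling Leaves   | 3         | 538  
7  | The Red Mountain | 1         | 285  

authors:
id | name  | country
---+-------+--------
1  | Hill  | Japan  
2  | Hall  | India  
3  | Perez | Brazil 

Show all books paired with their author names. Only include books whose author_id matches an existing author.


INNER JOIN keeps only books rows whose author_id matches an id in authors. Walk through each book:
  - book 1 (Hollow Hills): author_id=3 -> matches Perez
  - book 2 (Midnight Sun): author_id=3 -> matches Perez
  - book 3 (Quiet Streets): author_id=3 -> matches Perez
  - book 4 (River Crossing): author_id=NULL, no match -> dropped
  - book 5 (The Glass Key): author_id=NULL, no match -> dropped
  - book 6 (Falling Leaves): author_id=3 -> matches Perez
  - book 7 (The Red Mountain): author_id=1 -> matches Hill
So 2 of 7 rows are dropped.

SQL:
SELECT a.title, b.name AS author
FROM books a
INNER JOIN authors b ON a.author_id = b.id

Result:
title            | author
-----------------+-------
Hollow Hills     | Perez 
Midnight Sun     | Perez 
Quiet Streets    | Perez 
Falling Leaves   | Perez 
The Red Mountain | Hill  


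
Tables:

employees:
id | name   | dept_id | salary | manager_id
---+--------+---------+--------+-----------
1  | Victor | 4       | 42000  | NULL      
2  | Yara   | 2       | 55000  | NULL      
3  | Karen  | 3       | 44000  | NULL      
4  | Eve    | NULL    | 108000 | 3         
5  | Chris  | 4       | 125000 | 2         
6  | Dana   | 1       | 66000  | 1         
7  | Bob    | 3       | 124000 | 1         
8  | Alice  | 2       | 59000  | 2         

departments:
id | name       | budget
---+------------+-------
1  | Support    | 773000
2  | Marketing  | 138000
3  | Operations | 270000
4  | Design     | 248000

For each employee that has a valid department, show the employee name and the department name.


INNER JOIN keeps only employees rows whose dept_id matches an id in departments. Walk through each employee:
  - employee 1 (Victor): dept_id=4 -> matches Design
  - employee 2 (Yara): dept_id=2 -> matches Marketing
  - employee 3 (Karen): dept_id=3 -> matches Operations
  - employee 4 (Eve): dept_id=NULL, no match -> dropped
  - employee 5 (Chris): dept_id=4 -> matches Design
  - employee 6 (Dana): dept_id=1 -> matches Support
  - employee 7 (Bob): dept_id=3 -> matches Operations
  - employee 8 (Alice): dept_id=2 -> matches Marketing
So 1 of 8 rows is dropped.

SQL:
SELECT a.name, b.name AS department
FROM employees a
INNER JOIN departments b ON a.dept_id = b.id

Result:
name   | department
-------+-----------
Victor | Design    
Yara   | Marketing 
Karen  | Operations
Chris  | Design    
Dana   | Support   
Bob    | Operations
Alice  | Marketing 


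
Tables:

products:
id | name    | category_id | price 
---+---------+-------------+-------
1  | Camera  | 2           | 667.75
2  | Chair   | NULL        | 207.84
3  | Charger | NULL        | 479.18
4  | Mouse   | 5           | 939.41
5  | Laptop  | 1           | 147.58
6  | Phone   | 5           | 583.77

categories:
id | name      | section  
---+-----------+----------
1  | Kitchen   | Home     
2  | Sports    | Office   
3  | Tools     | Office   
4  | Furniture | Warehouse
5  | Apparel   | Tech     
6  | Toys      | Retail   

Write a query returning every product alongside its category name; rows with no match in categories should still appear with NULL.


LEFT JOIN keeps every row from products (the left table); where category_id has no match in categories, the category columns become NULL. Walk through each product:
  - product 1 (Camera): category_id=2 -> matches Sports
  - product 2 (Chair): category_id=NULL, no match -> kept with NULL
  - product 3 (Charger): category_id=NULL, no match -> kept with NULL
  - product 4 (Mouse): category_id=5 -> matches Apparel
  - product 5 (Laptop): category_id=1 -> matches Kitchen
  - product 6 (Phone): category_id=5 -> matches Apparel
All 6 rows appear; 2 have NULL category.

SQL:
SELECT a.name, b.name AS category
FROM products a
LEFT JOIN categories b ON a.category_id = b.id

Result:
name    | category
--------+---------
Camera  | Sports  
Chair   | NULL    
Charger | NULL    
Mouse   | Apparel 
Laptop  | Kitchen 
Phone   | Apparel 


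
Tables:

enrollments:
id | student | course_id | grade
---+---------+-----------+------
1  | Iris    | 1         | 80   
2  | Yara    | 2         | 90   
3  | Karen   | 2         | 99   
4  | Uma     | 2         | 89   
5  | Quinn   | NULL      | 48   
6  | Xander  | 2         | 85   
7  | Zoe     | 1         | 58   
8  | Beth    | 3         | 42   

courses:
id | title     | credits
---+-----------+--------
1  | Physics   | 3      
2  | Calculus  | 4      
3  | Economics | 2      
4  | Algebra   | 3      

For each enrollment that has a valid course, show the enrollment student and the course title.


INNER JOIN keeps only enrollments rows whose course_id matches an id in courses. Walk through each enrollment:
  - enrollment 1 (Iris): course_id=1 -> matches Physics
  - enrollment 2 (Yara): course_id=2 -> matches Calculus
  - enrollment 3 (Karen): course_id=2 -> matches Calculus
  - enrollment 4 (Uma): course_id=2 -> matches Calculus
  - enrollment 5 (Quinn): course_id=NULL, no match -> dropped
  - enrollment 6 (Xander): course_id=2 -> matches Calculus
  - enrollment 7 (Zoe): course_id=1 -> matches Physics
  - enrollment 8 (Beth): course_id=3 -> matches Economics
So 1 of 8 rows is dropped.

SQL:
SELECT a.student, b.title AS course
FROM enrollments a
INNER JOIN courses b ON a.course_id = b.id

Result:
student | course   
--------+----------
Iris    | Physics  
Yara    | Calculus 
Karen   | Calculus 
Uma     | Calculus 
Xander  | Calculus 
Zoe     | Physics  
Beth    | Economics


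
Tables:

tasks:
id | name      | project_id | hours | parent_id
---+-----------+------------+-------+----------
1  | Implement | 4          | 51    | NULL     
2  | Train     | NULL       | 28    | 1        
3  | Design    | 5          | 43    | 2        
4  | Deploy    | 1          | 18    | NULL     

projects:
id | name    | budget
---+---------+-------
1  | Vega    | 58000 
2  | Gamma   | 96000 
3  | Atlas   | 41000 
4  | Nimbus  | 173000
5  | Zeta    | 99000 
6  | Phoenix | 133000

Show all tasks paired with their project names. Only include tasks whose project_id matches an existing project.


INNER JOIN keeps only tasks rows whose project_id matches an id in projects. Walk through each task:
  - task 1 (Implement): project_id=4 -> matches Nimbus
  - task 2 (Train): project_id=NULL, no match -> dropped
  - task 3 (Design): project_id=5 -> matches Zeta
  - task 4 (Deploy): project_id=1 -> matches Vega
So 1 of 4 rows is dropped.

SQL:
SELECT a.name, b.name AS project
FROM tasks a
INNER JOIN projects b ON a.project_id = b.id

Result:
name      | project
----------+--------
Implement | Nimbus 
Design    | Zeta   
Deploy    | Vega   


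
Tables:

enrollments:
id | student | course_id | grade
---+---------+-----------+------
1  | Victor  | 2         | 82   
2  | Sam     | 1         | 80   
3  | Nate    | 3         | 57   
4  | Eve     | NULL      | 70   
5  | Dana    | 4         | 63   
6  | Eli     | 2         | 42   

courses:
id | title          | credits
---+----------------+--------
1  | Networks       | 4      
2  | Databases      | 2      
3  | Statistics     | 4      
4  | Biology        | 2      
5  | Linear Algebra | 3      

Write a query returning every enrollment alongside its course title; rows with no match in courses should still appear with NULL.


LEFT JOIN keeps every row from enrollments (the left table); where course_id has no match in courses, the course columns become NULL. Walk through each enrollment:
  - enrollment 1 (Victor): course_id=2 -> matches Databases
  - enrollment 2 (Sam): course_id=1 -> matches Networks
  - enrollment 3 (Nate): course_id=3 -> matches Statistics
  - enrollment 4 (Eve): course_id=NULL, no match -> kept with NULL
  - enrollment 5 (Dana): course_id=4 -> matches Biology
  - enrollment 6 (Eli): course_id=2 -> matches Databases
All 6 rows appear; 1 has NULL course.

SQL:
SELECT a.student, b.title AS course
FROM enrollments a
LEFT JOIN courses b ON a.course_id = b.id

Result:
student | course    
--------+-----------
Victor  | Databases 
Sam     | Networks  
Nate    | Statistics
Eve     | NULL      
Dana    | Biology   
Eli     | Databases 


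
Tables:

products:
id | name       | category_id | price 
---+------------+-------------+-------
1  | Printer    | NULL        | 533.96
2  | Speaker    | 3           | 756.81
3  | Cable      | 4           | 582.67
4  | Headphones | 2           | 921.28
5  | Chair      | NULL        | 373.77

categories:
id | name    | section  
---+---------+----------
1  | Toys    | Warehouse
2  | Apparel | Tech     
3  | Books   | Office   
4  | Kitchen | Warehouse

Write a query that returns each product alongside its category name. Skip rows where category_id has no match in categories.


INNER JOIN keeps only products rows whose category_id matches an id in categories. Walk through each product:
  - product 1 (Printer): category_id=NULL, no match -> dropped
  - product 2 (Speaker): category_id=3 -> matches Books
  - product 3 (Cable): category_id=4 -> matches Kitchen
  - product 4 (Headphones): category_id=2 -> matches Apparel
  - product 5 (Chair): category_id=NULL, no match -> dropped
So 2 of 5 rows are dropped.

SQL:
SELECT a.name, b.name AS category
FROM products a
INNER JOIN categories b ON a.category_id = b.id

Result:
name       | category
-----------+---------
Speaker    | Books   
Cable      | Kitchen 
Headphones | Apparel 


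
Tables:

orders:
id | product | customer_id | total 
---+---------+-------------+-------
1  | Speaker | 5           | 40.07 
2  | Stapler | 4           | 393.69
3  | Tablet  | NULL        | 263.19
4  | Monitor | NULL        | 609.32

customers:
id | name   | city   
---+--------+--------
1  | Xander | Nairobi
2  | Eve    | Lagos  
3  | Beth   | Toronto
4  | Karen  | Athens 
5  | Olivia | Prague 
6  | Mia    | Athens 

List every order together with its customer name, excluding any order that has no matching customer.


INNER JOIN keeps only orders rows whose customer_id matches an id in customers. Walk through each order:
  - order 1 (Speaker): customer_id=5 -> matches Olivia
  - order 2 (Stapler): customer_id=4 -> matches Karen
  - order 3 (Tablet): customer_id=NULL, no match -> dropped
  - order 4 (Monitor): customer_id=NULL, no match -> dropped
So 2 of 4 rows are dropped.

SQL:
SELECT a.product, b.name AS customer
FROM orders a
INNER JOIN customers b ON a.customer_id = b.id

Result:
product | customer
--------+---------
Speaker | Olivia  
Stapler | Karen   
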